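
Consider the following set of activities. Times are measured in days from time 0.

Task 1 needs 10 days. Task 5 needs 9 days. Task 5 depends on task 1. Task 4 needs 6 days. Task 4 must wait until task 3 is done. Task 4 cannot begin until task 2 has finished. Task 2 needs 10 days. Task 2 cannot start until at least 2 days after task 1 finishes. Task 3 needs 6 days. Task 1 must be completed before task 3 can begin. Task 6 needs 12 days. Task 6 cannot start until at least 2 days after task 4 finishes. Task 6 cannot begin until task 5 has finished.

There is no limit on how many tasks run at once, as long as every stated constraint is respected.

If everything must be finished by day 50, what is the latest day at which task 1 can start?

8

Nothing follows task 6; the deadline of day 50 is its only limit. It must start by 50 − 12 = day 38.
Task 4 feeds into task 6 (must start by day 38, minus 2-day gap → day 36); so task 4 must finish by day 36 and therefore start by day 30.
Task 2 must finish before task 4 (must start by day 30). With a 10-day duration, task 2 must start by 30 − 10 = day 20.
Task 3 must finish before task 4 (must start by day 30). With a 6-day duration, task 3 must start by 30 − 6 = day 24.
Task 5 feeds into task 6 (must start by day 38); so task 5 must finish by day 38 and therefore start by day 29.
Task 1 has several dependents: task 2 (must start by day 20, minus 2-day gap → day 18); task 3 (must start by day 24); task 5 (must start by day 29). The earliest of those limits is day 18, so task 1 must start by 18 − 10 = day 8.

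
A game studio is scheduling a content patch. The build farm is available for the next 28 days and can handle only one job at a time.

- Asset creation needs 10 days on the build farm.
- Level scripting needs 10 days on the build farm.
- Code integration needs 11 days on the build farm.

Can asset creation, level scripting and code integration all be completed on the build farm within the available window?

No

Running back to back, the jobs need 10 + 10 + 11 = 31 days on the build farm.
Since 31 > 28, they cannot all fit.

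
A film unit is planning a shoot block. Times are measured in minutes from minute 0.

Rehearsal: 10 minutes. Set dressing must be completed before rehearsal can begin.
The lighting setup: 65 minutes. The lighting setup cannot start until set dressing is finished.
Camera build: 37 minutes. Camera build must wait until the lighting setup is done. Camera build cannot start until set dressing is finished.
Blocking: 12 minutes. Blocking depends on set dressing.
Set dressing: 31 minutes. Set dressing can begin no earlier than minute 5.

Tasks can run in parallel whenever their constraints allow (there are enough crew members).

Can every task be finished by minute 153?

After its own release at minute 5, set dressing can start at minute 5 and finishes at minute 36.
Rehearsal waits on set dressing (finishes minute 36), so it starts at minute 36 and finishes at 36 + 10 = minute 46.
After set dressing (finishes minute 36), blocking can start at minute 36 and finishes at minute 48.
After set dressing (finishes minute 36), the lighting setup can start at minute 36 and finishes at minute 101.
Camera build needs all of the lighting setup (finishes minute 101); set dressing (finishes minute 36). That puts its earliest start at minute 101; it finishes at 101 + 37 = minute 138.
Every task is finished by minute 138, which is no later than the deadline of 153, so the schedule is feasible.

Yes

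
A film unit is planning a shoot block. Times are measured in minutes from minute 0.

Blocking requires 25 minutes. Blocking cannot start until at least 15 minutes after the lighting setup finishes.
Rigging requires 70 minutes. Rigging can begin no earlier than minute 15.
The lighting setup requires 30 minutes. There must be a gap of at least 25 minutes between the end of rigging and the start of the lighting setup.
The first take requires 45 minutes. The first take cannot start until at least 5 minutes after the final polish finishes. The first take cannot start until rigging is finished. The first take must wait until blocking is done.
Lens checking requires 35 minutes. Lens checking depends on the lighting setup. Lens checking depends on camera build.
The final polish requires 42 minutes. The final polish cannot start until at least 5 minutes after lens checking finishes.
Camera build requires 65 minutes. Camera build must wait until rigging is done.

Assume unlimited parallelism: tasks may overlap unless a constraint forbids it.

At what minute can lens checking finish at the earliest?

After its own release at minute 15, rigging can start at minute 15 and finishes at minute 85.
Camera build waits on rigging (finishes minute 85), so it starts at minute 85 and finishes at 85 + 65 = minute 150.
After rigging (finishes minute 85, plus 25-minute gap → minute 110), the lighting setup can start at minute 110 and finishes at minute 140.
Lens checking needs all of the lighting setup (finishes minute 140); camera build (finishes minute 150). That puts its earliest start at minute 150; it finishes at 150 + 35 = minute 185.

185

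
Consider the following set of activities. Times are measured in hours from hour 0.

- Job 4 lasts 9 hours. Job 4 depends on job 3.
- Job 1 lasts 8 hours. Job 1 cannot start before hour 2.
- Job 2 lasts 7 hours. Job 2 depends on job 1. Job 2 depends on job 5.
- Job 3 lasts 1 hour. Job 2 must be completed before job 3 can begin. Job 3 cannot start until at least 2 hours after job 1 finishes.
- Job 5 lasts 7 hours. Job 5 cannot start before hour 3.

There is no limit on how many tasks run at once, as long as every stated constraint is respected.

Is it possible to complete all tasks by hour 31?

Job 5 cannot begin until its own release at hour 3. It runs from hour 3 to 3 + 7 = hour 10.
Job 1 waits on its own release at hour 2, so it starts at hour 2 and finishes at 2 + 8 = hour 10.
Job 2 needs all of job 1 (finishes hour 10); job 5 (finishes hour 10). That puts its earliest start at hour 10; it finishes at 10 + 7 = hour 17.
Job 3 has to wait for job 2 (finishes hour 17); job 1 (finishes hour 10, plus 2-hour gap → hour 12). The latest of these is hour 17, so job 3 runs hour 17 to 17 + 1 = hour 18.
Job 4 waits on job 3 (finishes hour 18), so it starts at hour 18 and finishes at 18 + 9 = hour 27.
Every task is finished by hour 27, which is no later than the deadline of 31, so the schedule is feasible.

Yes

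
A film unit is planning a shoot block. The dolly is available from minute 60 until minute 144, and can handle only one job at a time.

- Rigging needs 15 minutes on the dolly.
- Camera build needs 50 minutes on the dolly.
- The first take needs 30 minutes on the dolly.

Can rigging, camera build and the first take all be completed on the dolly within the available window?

No

The dolly window is 144 − 60 = 84 minutes.
Running back to back, the jobs need 15 + 50 + 30 = 95 minutes on the dolly.
Since 95 > 84, they cannot all fit.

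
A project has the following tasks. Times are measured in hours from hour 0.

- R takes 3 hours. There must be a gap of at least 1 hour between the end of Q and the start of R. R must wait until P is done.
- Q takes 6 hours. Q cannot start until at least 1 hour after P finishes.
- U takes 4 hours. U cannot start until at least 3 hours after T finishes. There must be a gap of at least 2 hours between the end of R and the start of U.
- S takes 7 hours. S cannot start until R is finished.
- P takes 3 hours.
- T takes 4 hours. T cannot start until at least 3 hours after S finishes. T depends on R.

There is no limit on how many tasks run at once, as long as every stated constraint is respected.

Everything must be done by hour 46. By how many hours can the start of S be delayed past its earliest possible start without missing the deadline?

P can start immediately at hour 0; it finishes at hour 3.
Q cannot begin until P (finishes hour 3, plus 1-hour gap → hour 4). It runs from hour 4 to 4 + 6 = hour 10.
R cannot start until Q (finishes hour 10, plus 1-hour gap → hour 11); P (finishes hour 3). The controlling bound is hour 11, so R finishes at 11 + 3 = hour 14.
S waits on R (finishes hour 14), so it starts at hour 14 and finishes at 14 + 7 = hour 21.

Working backward from the deadline:
To finish by hour 46, U (duration 4) must start no later than hour 42.
Since U (must start by hour 42, minus 3-hour gap → hour 39) depends on it, T must finish by hour 39. Backing off its 4-hour duration gives a latest start of hour 35.
S must finish before T (must start by hour 35, minus 3-hour gap → hour 32). With a 7-hour duration, S must start by 32 − 7 = hour 25.
So S can start as early as hour 14 and as late as hour 25, giving 25 − 14 = 11 hours of slack.

11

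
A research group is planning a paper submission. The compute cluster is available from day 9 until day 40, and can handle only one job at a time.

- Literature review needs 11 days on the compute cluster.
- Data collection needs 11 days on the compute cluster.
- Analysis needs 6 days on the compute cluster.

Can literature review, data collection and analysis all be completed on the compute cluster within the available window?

The compute cluster window is 40 − 9 = 31 days.
Running back to back, the jobs need 11 + 11 + 6 = 28 days on the compute cluster.
Since 28 ≤ 31, they fit within the window.

Yes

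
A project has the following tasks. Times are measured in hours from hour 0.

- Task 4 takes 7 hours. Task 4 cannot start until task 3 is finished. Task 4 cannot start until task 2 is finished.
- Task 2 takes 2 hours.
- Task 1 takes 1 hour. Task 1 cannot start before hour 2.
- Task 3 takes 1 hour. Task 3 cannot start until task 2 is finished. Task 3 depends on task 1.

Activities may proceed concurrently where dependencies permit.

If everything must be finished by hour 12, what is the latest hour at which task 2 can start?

To finish by hour 12, task 4 (duration 7) must start no later than hour 5.
Task 3 must finish before task 4 (must start by hour 5). With a 1-hour duration, task 3 must start by 5 − 1 = hour 4.
Task 2 feeds task 3 (must start by hour 4); task 4 (must start by hour 5). Taking the minimum, task 2 must finish by hour 4 and start by 4 − 2 = hour 2.

2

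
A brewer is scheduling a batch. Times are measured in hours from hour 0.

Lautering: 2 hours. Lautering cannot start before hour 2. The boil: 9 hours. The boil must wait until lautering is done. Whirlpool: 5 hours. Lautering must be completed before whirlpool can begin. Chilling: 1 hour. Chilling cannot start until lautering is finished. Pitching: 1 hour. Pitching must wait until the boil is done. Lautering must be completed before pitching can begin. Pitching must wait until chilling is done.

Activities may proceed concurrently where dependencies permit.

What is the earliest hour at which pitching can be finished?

14

After its own release at hour 2, lautering can start at hour 2 and finishes at hour 4.
Chilling waits on lautering (finishes hour 4), so it starts at hour 4 and finishes at 4 + 1 = hour 5.
The boil cannot begin until lautering (finishes hour 4). It runs from hour 4 to 4 + 9 = hour 13.
Pitching has to wait for the boil (finishes hour 13); lautering (finishes hour 4); chilling (finishes hour 5). The latest of these is hour 13, so pitching runs hour 13 to 13 + 1 = hour 14.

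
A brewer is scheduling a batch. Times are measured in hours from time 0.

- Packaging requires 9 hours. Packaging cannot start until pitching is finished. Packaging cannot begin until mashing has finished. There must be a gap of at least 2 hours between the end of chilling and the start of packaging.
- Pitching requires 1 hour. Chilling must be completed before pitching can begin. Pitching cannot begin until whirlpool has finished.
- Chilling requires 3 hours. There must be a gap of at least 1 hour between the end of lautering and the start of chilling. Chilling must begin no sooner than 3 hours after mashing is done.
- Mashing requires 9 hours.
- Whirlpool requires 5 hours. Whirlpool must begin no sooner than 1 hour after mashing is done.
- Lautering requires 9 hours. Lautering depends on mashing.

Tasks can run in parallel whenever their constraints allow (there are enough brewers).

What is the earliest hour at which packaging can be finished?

33

Mashing can start immediately at hour 0; it finishes at hour 9.
Whirlpool waits on mashing (finishes hour 9, plus 1-hour gap → hour 10), so it starts at hour 10 and finishes at 10 + 5 = hour 15.
After mashing (finishes hour 9), lautering can start at hour 9 and finishes at hour 18.
Chilling has to wait for lautering (finishes hour 18, plus 1-hour gap → hour 19); mashing (finishes hour 9, plus 3-hour gap → hour 12). The latest of these is hour 19, so chilling runs hour 19 to 19 + 3 = hour 22.
Pitching cannot start until chilling (finishes hour 22); whirlpool (finishes hour 15). The controlling bound is hour 22, so pitching finishes at 22 + 1 = hour 23.
Packaging cannot start until pitching (finishes hour 23); mashing (finishes hour 9); chilling (finishes hour 22, plus 2-hour gap → hour 24). The controlling bound is hour 24, so packaging finishes at 24 + 9 = hour 33.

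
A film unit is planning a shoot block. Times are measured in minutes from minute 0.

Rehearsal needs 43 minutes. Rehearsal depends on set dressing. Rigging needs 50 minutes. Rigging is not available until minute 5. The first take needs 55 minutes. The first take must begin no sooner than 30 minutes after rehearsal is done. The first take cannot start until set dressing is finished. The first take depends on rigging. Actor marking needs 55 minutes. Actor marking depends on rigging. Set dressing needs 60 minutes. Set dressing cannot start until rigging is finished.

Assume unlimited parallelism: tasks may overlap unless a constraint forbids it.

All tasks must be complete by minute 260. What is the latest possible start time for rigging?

22

The first take has no dependents, so it just needs to finish by minute 260. Starting by 260 − 55 = minute 205 achieves that.
Rehearsal must finish before the first take (must start by minute 205, minus 30-minute gap → minute 175). With a 43-minute duration, rehearsal must start by 175 − 43 = minute 132.
For set dressing: rehearsal (must start by minute 132); the first take (must start by minute 205). The most restrictive is minute 132; with a 60-minute duration, set dressing must start by minute 72.
To finish by minute 260, actor marking (duration 55) must start no later than minute 205.
Rigging must finish in time for set dressing (must start by minute 72); actor marking (must start by minute 205); the first take (must start by minute 205). The tightest is minute 72, so rigging must start by 72 − 50 = minute 22.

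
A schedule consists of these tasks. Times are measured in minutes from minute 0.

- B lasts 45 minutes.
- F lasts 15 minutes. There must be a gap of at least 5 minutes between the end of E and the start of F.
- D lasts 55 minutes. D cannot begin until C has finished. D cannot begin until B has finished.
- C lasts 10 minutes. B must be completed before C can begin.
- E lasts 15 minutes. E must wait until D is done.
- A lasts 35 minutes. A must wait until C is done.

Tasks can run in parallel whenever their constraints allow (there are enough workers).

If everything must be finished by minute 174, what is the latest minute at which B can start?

A must finish by minute 174; it takes 35 minutes, so it must start by 174 − 35 = minute 139.
To finish by minute 174, F (duration 15) must start no later than minute 159.
E has to be done before F (must start by minute 159, minus 5-minute gap → minute 154). That means finishing by minute 154, i.e. starting by 154 − 15 = minute 139.
D must finish before E (must start by minute 139). With a 55-minute duration, D must start by 139 − 55 = minute 84.
C feeds A (must start by minute 139); D (must start by minute 84). Taking the minimum, C must finish by minute 84 and start by 84 − 10 = minute 74.
B must finish in time for C (must start by minute 74); D (must start by minute 84). The tightest is minute 74, so B must start by 74 − 45 = minute 29.

29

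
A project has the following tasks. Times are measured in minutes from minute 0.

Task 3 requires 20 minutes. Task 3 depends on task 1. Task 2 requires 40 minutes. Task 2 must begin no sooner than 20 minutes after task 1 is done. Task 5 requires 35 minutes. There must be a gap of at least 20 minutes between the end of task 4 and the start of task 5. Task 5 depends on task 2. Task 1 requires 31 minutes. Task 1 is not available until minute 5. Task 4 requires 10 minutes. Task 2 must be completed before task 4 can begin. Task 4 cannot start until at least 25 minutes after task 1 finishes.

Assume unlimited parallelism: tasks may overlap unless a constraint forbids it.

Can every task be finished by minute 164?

Yes

Task 1 cannot begin until its own release at minute 5. It runs from minute 5 to 5 + 31 = minute 36.
Task 3 waits on task 1 (finishes minute 36), so it starts at minute 36 and finishes at 36 + 20 = minute 56.
After task 1 (finishes minute 36, plus 20-minute gap → minute 56), task 2 can start at minute 56 and finishes at minute 96.
Task 4 needs all of task 2 (finishes minute 96); task 1 (finishes minute 36, plus 25-minute gap → minute 61). That puts its earliest start at minute 96; it finishes at 96 + 10 = minute 106.
Task 5 has to wait for task 4 (finishes minute 106, plus 20-minute gap → minute 126); task 2 (finishes minute 96). The latest of these is minute 126, so task 5 runs minute 126 to 126 + 35 = minute 161.
Every task is finished by minute 161, which is no later than the deadline of 164, so the schedule is feasible.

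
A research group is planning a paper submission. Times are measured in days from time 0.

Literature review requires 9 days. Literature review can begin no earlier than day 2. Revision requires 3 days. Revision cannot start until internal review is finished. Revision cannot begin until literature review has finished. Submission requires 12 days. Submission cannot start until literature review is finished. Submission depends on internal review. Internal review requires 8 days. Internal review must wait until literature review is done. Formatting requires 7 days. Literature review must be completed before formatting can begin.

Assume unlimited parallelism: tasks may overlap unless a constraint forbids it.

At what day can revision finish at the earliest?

22

Literature review cannot begin until its own release at day 2. It runs from day 2 to 2 + 9 = day 11.
Internal review waits on literature review (finishes day 11), so it starts at day 11 and finishes at 11 + 8 = day 19.
Revision has to wait for internal review (finishes day 19); literature review (finishes day 11). The latest of these is day 19, so revision runs day 19 to 19 + 3 = day 22.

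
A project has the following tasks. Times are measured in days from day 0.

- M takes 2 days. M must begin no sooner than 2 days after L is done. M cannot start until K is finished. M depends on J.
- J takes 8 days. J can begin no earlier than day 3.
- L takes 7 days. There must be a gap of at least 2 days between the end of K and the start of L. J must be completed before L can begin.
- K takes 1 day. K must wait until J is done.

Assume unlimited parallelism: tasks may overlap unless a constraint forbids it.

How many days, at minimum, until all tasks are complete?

25

J cannot begin until its own release at day 3. It runs from day 3 to 3 + 8 = day 11.
After J (finishes day 11), K can start at day 11 and finishes at day 12.
L cannot start until K (finishes day 12, plus 2-day gap → day 14); J (finishes day 11). The controlling bound is day 14, so L finishes at 14 + 7 = day 21.
For M: L (finishes day 21, plus 2-day gap → day 23); K (finishes day 12); J (finishes day 11). Taking the maximum gives a start of day 23, and it finishes at 23 + 2 = day 25.
All tasks are finished once the last one completes. Finish times: J at 11, K at 12, L at 21, M at 25. The latest is day 25.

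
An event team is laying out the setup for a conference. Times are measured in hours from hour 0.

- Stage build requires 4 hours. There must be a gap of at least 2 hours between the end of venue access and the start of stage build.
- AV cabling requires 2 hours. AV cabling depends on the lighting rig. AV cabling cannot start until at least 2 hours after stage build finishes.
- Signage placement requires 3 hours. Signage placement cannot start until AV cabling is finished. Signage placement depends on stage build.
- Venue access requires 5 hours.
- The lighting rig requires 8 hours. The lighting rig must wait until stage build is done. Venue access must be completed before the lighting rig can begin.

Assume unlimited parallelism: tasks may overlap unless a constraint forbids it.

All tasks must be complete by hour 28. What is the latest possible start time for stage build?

11

Signage placement must finish by hour 28; it takes 3 hours, so it must start by 28 − 3 = hour 25.
AV cabling must finish before signage placement (must start by hour 25). With a 2-hour duration, AV cabling must start by 25 − 2 = hour 23.
The lighting rig must finish before AV cabling (must start by hour 23). With an 8-hour duration, the lighting rig must start by 23 − 8 = hour 15.
Stage build has several dependents: the lighting rig (must start by hour 15); AV cabling (must start by hour 23, minus 2-hour gap → hour 21); signage placement (must start by hour 25). The earliest of those limits is hour 15, so stage build must start by 15 − 4 = hour 11.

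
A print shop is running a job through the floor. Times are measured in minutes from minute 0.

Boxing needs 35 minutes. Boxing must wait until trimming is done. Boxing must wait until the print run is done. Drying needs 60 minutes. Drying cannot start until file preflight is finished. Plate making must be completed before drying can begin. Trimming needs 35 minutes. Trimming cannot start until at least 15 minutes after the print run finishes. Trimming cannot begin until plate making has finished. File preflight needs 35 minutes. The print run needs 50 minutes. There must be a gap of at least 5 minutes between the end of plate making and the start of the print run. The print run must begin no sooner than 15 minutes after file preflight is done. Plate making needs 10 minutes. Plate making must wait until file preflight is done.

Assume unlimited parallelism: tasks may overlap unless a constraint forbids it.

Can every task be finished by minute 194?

Yes

File preflight can start immediately at minute 0; it finishes at minute 35.
Plate making waits on file preflight (finishes minute 35), so it starts at minute 35 and finishes at 35 + 10 = minute 45.
For drying: file preflight (finishes minute 35); plate making (finishes minute 45). Taking the maximum gives a start of minute 45, and it finishes at 45 + 60 = minute 105.
The print run has to wait for plate making (finishes minute 45, plus 5-minute gap → minute 50); file preflight (finishes minute 35, plus 15-minute gap → minute 50). The latest of these is minute 50, so the print run runs minute 50 to 50 + 50 = minute 100.
Trimming needs all of the print run (finishes minute 100, plus 15-minute gap → minute 115); plate making (finishes minute 45). That puts its earliest start at minute 115; it finishes at 115 + 35 = minute 150.
For boxing: trimming (finishes minute 150); the print run (finishes minute 100). Taking the maximum gives a start of minute 150, and it finishes at 150 + 35 = minute 185.
Every task is finished by minute 185, which is no later than the deadline of 194, so the schedule is feasible.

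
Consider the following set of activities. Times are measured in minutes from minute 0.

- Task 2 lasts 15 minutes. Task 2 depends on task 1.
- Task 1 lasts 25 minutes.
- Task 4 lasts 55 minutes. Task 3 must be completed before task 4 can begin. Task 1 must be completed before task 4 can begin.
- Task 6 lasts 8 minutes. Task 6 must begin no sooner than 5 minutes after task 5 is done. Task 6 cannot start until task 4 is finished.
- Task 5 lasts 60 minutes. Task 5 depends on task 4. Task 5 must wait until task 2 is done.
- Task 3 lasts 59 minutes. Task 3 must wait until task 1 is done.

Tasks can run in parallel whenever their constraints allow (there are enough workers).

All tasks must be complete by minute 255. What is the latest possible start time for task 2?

167

Task 6 has no dependents, so it just needs to finish by minute 255. Starting by 255 − 8 = minute 247 achieves that.
Task 5 must finish before task 6 (must start by minute 247, minus 5-minute gap → minute 242). With a 60-minute duration, task 5 must start by 242 − 60 = minute 182.
Task 2 has to be done before task 5 (must start by minute 182). That means finishing by minute 182, i.e. starting by 182 − 15 = minute 167.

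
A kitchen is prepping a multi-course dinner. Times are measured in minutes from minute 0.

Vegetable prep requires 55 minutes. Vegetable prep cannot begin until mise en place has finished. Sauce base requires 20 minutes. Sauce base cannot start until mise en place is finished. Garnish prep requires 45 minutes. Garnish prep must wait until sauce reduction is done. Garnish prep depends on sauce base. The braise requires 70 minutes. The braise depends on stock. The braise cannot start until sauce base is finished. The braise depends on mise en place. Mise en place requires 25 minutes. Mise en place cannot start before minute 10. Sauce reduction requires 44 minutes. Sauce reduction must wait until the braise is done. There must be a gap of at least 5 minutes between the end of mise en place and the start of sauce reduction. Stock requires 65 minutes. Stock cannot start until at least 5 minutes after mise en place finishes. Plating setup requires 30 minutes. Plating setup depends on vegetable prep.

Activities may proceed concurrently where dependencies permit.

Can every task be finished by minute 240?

Mise en place waits on its own release at minute 10, so it starts at minute 10 and finishes at 10 + 25 = minute 35.
After mise en place (finishes minute 35), vegetable prep can start at minute 35 and finishes at minute 90.
After vegetable prep (finishes minute 90), plating setup can start at minute 90 and finishes at minute 120.
After mise en place (finishes minute 35), sauce base can start at minute 35 and finishes at minute 55.
Stock waits on mise en place (finishes minute 35, plus 5-minute gap → minute 40), so it starts at minute 40 and finishes at 40 + 65 = minute 105.
The braise has to wait for stock (finishes minute 105); sauce base (finishes minute 55); mise en place (finishes minute 35). The latest of these is minute 105, so the braise runs minute 105 to 105 + 70 = minute 175.
Sauce reduction cannot start until the braise (finishes minute 175); mise en place (finishes minute 35, plus 5-minute gap → minute 40). The controlling bound is minute 175, so sauce reduction finishes at 175 + 44 = minute 219.
Garnish prep has to wait for sauce reduction (finishes minute 219); sauce base (finishes minute 55). The latest of these is minute 219, so garnish prep runs minute 219 to 219 + 45 = minute 264.
The earliest everything can be done is minute 264, which is after the deadline of 240, so it is not possible.

No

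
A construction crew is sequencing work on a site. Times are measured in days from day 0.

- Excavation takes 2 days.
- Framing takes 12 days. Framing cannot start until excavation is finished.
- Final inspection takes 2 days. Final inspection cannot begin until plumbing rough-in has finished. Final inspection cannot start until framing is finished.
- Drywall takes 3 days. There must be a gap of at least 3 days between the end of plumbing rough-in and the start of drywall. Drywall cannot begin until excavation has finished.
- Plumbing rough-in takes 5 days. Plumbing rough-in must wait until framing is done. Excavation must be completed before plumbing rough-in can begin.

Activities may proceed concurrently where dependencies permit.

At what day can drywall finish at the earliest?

Excavation can start immediately at day 0; it finishes at day 2.
Framing cannot begin until excavation (finishes day 2). It runs from day 2 to 2 + 12 = day 14.
Plumbing rough-in has to wait for framing (finishes day 14); excavation (finishes day 2). The latest of these is day 14, so plumbing rough-in runs day 14 to 14 + 5 = day 19.
For drywall: plumbing rough-in (finishes day 19, plus 3-day gap → day 22); excavation (finishes day 2). Taking the maximum gives a start of day 22, and it finishes at 22 + 3 = day 25.

25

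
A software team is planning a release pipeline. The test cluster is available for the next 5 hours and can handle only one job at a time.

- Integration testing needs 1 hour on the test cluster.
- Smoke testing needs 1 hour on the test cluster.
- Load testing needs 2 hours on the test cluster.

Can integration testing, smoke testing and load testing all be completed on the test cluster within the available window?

Yes

Running back to back, the jobs need 1 + 1 + 2 = 4 hours on the test cluster.
Since 4 ≤ 5, they fit within the window.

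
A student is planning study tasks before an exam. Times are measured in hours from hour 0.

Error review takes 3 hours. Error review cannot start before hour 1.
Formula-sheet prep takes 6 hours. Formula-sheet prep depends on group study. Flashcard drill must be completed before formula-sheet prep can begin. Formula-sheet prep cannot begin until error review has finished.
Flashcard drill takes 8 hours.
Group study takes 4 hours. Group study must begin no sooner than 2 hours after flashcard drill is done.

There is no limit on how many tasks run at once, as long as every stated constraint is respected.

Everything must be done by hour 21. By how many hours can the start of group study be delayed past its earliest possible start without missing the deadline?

Flashcard drill can start immediately at hour 0; it finishes at hour 8.
Group study cannot begin until flashcard drill (finishes hour 8, plus 2-hour gap → hour 10). It runs from hour 10 to 10 + 4 = hour 14.

Working backward from the deadline:
To finish by hour 21, formula-sheet prep (duration 6) must start no later than hour 15.
Group study must finish before formula-sheet prep (must start by hour 15). With a 4-hour duration, group study must start by 15 − 4 = hour 11.
So group study can start as early as hour 10 and as late as hour 11, giving 11 − 10 = 1 hour of slack.

1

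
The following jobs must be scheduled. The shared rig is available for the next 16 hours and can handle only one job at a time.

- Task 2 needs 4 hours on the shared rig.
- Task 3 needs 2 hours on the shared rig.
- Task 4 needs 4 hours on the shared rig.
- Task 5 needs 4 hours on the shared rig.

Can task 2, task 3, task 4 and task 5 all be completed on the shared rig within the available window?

Yes

Running back to back, the jobs need 4 + 2 + 4 + 4 = 14 hours on the shared rig.
Since 14 ≤ 16, they fit within the window.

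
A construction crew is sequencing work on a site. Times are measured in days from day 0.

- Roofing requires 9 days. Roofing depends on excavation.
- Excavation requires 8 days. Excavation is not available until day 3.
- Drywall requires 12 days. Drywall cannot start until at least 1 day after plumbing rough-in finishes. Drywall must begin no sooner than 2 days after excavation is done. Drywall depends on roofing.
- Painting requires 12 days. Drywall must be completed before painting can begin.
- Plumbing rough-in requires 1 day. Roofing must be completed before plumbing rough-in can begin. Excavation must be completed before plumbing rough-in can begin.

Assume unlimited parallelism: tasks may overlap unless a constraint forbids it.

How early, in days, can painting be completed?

46

After its own release at day 3, excavation can start at day 3 and finishes at day 11.
Roofing waits on excavation (finishes day 11), so it starts at day 11 and finishes at 11 + 9 = day 20.
Plumbing rough-in has to wait for roofing (finishes day 20); excavation (finishes day 11). The latest of these is day 20, so plumbing rough-in runs day 20 to 20 + 1 = day 21.
Drywall has to wait for plumbing rough-in (finishes day 21, plus 1-day gap → day 22); excavation (finishes day 11, plus 2-day gap → day 13); roofing (finishes day 20). The latest of these is day 22, so drywall runs day 22 to 22 + 12 = day 34.
Painting cannot begin until drywall (finishes day 34). It runs from day 34 to 34 + 12 = day 46.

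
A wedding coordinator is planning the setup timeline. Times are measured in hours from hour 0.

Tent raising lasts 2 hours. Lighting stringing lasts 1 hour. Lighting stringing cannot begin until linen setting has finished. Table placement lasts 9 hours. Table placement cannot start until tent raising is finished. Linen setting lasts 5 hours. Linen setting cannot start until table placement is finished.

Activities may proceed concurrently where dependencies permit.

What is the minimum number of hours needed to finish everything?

Nothing blocks tent raising, so it runs from hour 0 to hour 2.
Table placement cannot begin until tent raising (finishes hour 2). It runs from hour 2 to 2 + 9 = hour 11.
Linen setting cannot begin until table placement (finishes hour 11). It runs from hour 11 to 11 + 5 = hour 16.
After linen setting (finishes hour 16), lighting stringing can start at hour 16 and finishes at hour 17.
All tasks are finished once the last one completes. Finish times: Tent raising at 2, Table placement at 11, Linen setting at 16, Lighting stringing at 17. The latest is hour 17.

17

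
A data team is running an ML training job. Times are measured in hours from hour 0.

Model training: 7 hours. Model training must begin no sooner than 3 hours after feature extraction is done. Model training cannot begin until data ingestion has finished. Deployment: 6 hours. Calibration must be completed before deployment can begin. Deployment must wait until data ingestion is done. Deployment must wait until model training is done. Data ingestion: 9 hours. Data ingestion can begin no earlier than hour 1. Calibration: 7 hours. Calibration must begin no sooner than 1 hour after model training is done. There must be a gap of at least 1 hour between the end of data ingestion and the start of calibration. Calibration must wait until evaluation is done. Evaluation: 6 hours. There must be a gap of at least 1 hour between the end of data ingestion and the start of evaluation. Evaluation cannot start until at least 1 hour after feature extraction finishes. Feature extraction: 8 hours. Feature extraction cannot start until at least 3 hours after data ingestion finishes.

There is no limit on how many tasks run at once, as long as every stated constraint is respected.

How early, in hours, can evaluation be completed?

28

Data ingestion waits on its own release at hour 1, so it starts at hour 1 and finishes at 1 + 9 = hour 10.
After data ingestion (finishes hour 10, plus 3-hour gap → hour 13), feature extraction can start at hour 13 and finishes at hour 21.
Evaluation has to wait for data ingestion (finishes hour 10, plus 1-hour gap → hour 11); feature extraction (finishes hour 21, plus 1-hour gap → hour 22). The latest of these is hour 22, so evaluation runs hour 22 to 22 + 6 = hour 28.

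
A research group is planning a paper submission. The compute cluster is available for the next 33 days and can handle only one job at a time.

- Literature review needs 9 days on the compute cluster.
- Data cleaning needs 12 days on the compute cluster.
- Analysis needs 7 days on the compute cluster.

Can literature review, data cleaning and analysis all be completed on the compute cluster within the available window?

Running back to back, the jobs need 9 + 12 + 7 = 28 days on the compute cluster.
Since 28 ≤ 33, they fit within the window.

Yes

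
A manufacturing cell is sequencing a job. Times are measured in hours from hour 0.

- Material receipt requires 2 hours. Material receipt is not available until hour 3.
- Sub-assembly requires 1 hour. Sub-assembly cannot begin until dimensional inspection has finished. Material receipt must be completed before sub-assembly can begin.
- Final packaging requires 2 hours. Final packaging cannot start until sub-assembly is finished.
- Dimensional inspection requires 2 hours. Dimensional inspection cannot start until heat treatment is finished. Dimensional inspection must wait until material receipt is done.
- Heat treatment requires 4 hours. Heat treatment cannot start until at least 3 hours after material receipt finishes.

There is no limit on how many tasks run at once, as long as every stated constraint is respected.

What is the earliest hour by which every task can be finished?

17

Material receipt cannot begin until its own release at hour 3. It runs from hour 3 to 3 + 2 = hour 5.
Heat treatment cannot begin until material receipt (finishes hour 5, plus 3-hour gap → hour 8). It runs from hour 8 to 8 + 4 = hour 12.
Dimensional inspection needs all of heat treatment (finishes hour 12); material receipt (finishes hour 5). That puts its earliest start at hour 12; it finishes at 12 + 2 = hour 14.
Sub-assembly cannot start until dimensional inspection (finishes hour 14); material receipt (finishes hour 5). The controlling bound is hour 14, so sub-assembly finishes at 14 + 1 = hour 15.
Final packaging waits on sub-assembly (finishes hour 15), so it starts at hour 15 and finishes at 15 + 2 = hour 17.
All tasks are finished once the last one completes. Finish times: Material receipt at 5, Heat treatment at 12, Dimensional inspection at 14, Sub-assembly at 15, Final packaging at 17. The latest is hour 17.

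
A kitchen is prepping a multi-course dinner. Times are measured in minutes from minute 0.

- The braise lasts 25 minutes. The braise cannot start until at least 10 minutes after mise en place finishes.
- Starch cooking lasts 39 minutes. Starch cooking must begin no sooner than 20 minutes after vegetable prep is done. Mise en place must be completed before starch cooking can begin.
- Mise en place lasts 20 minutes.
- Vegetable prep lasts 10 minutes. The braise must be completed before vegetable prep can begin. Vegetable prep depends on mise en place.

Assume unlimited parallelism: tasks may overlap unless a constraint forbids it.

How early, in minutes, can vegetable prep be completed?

Mise en place has no prerequisites, so it starts at minute 0 and finishes at minute 20.
The braise waits on mise en place (finishes minute 20, plus 10-minute gap → minute 30), so it starts at minute 30 and finishes at 30 + 25 = minute 55.
Vegetable prep has to wait for the braise (finishes minute 55); mise en place (finishes minute 20). The latest of these is minute 55, so vegetable prep runs minute 55 to 55 + 10 = minute 65.

65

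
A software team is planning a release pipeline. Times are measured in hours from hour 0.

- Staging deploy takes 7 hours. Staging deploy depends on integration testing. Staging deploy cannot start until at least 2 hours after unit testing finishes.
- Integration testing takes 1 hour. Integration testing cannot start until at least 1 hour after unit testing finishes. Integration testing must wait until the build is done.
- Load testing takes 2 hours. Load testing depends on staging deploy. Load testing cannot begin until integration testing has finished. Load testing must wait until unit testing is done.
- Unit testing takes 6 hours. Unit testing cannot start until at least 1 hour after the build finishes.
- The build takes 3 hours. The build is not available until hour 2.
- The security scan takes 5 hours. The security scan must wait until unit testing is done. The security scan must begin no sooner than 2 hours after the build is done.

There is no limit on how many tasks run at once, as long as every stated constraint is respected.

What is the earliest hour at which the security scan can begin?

The build waits on its own release at hour 2, so it starts at hour 2 and finishes at 2 + 3 = hour 5.
Unit testing cannot begin until the build (finishes hour 5, plus 1-hour gap → hour 6). It runs from hour 6 to 6 + 6 = hour 12.
The security scan waits on unit testing (finishes hour 12); the build (finishes hour 5, plus 2-hour gap → hour 7). The latest of these is hour 12, which is the earliest the security scan can start.

12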